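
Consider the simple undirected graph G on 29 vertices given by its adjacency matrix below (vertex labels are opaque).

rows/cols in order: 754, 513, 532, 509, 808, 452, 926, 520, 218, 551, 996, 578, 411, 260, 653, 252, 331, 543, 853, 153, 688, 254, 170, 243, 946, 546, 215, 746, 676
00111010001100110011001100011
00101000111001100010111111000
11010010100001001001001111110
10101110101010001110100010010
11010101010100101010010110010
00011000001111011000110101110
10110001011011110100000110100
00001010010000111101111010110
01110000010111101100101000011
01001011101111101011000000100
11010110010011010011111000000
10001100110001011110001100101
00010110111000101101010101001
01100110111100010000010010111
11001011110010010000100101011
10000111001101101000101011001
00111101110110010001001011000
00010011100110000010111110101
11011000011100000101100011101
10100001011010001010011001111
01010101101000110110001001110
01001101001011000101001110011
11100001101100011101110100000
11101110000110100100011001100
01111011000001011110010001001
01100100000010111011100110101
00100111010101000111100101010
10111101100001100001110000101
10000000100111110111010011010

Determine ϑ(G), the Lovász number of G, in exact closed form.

sqrt(29)

Vertex 243 has 14 neighbors: 754, 513, 532, 808, 452, 926, 578, 411, 653, 543, 254, 170, 546, 215.
deg(946) = 14; N(946) = {513, 532, 509, 808, 926, 520, 260, 252, 331, 543, 853, 254, 546, 676}.
deg(153) = 14; N(153) = {754, 532, 520, 551, 996, 411, 331, 853, 254, 170, 546, 215, 746, 676}.
N(215) = {532, 452, 926, 520, 551, 578, 260, 543, 853, 153, 688, 243, 546, 746}, |N(215)| = 14.
deg(v) = 14 for all v (|V|=29); SR(29,14,6,7) — a Paley graph.
Distinct eigenvalues (to 6 d.p.): [14.0, 2.192582, -3.192582].
With N=29: ϑ(G) = 29·(-(-sqrt(29)/2 - 1/2))/(14−(-sqrt(29)/2 - 1/2)) = sqrt(29).
ϑ(G) ≈ 5.38516.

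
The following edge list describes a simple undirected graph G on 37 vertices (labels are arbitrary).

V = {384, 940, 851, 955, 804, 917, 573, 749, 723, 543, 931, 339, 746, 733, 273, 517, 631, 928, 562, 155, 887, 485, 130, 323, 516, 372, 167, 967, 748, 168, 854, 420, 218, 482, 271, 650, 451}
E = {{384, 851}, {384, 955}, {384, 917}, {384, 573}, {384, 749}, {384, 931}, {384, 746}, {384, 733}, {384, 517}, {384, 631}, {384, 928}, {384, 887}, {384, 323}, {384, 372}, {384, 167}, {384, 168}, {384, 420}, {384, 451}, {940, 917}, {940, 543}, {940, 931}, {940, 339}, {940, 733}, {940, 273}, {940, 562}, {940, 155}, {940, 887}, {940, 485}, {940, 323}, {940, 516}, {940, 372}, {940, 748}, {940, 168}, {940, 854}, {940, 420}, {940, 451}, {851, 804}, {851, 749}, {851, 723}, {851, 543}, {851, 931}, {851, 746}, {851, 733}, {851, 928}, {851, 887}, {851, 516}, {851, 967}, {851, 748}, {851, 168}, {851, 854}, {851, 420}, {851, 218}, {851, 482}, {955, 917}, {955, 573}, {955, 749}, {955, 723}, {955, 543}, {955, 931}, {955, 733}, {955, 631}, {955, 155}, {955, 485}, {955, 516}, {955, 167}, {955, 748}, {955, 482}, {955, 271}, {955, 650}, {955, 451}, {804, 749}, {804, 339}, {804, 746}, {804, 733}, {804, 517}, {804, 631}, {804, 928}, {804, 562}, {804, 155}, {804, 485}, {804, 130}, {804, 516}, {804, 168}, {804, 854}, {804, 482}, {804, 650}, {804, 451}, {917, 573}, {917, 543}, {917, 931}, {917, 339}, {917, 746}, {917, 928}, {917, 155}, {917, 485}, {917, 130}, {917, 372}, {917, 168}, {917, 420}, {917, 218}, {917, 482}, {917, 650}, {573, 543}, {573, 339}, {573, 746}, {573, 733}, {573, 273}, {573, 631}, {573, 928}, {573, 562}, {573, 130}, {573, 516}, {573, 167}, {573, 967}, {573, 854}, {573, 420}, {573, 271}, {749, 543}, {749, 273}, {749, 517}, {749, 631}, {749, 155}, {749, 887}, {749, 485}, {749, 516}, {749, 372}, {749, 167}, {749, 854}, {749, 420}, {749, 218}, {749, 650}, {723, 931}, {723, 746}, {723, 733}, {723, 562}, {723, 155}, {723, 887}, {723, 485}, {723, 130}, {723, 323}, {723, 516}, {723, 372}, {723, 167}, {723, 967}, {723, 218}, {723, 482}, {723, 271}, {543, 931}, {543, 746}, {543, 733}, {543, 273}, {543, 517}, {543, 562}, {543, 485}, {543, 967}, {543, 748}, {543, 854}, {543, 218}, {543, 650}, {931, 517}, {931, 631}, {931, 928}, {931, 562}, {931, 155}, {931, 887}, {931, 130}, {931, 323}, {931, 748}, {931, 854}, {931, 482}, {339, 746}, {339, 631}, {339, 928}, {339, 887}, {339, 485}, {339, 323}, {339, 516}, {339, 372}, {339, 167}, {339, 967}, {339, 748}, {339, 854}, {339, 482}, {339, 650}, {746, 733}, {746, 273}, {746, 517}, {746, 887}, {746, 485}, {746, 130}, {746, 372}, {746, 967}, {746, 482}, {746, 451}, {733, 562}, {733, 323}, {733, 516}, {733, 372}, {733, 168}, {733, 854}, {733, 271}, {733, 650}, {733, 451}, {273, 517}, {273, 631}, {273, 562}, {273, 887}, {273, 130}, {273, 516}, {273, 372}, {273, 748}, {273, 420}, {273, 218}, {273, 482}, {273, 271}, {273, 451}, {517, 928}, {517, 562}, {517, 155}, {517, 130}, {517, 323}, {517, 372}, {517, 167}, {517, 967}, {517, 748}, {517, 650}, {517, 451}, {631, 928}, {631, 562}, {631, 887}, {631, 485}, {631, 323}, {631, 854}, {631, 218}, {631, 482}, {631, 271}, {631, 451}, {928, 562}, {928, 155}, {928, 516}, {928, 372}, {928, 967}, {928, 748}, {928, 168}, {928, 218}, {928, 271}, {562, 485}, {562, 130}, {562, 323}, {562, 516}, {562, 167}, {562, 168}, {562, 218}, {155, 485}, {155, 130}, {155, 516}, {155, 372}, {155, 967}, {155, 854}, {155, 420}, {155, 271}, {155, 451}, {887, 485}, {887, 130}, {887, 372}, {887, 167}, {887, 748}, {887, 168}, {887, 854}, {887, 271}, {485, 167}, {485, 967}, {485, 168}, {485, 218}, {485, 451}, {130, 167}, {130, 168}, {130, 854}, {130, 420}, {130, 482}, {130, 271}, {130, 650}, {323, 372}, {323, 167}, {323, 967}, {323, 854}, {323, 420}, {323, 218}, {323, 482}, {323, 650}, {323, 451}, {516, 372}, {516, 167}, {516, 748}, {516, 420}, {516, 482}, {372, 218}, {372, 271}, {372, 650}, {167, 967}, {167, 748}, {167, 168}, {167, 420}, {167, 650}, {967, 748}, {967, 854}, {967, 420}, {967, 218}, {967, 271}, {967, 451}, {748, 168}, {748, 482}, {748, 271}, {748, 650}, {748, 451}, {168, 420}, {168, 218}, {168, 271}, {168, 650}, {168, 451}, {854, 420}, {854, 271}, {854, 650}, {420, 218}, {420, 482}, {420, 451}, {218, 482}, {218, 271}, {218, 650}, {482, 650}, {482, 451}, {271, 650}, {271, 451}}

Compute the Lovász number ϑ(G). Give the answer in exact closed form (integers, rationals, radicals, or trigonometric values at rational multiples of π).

deg(485) = 18; N(485) = {940, 955, 804, 917, 749, 723, 543, 339, 746, 631, 562, 155, 887, 167, 967, 168, 218, 451}.
Vertex 967 has 18 neighbors: 851, 573, 723, 543, 339, 746, 517, 928, 155, 485, 323, 167, 748, 854, 420, 218, 271, 451.
N(451) = {384, 940, 955, 804, 746, 733, 273, 517, 631, 155, 485, 323, 967, 748, 168, 420, 482, 271}, |N(451)| = 18.
Vertex 543 has 18 neighbors: 940, 851, 955, 917, 573, 749, 931, 746, 733, 273, 517, 562, 485, 967, 748, 854, 218, 650.
37-vertex 18-regular graph: Paley(37): SR with (k,λ,μ)=(18,8,9).
The 3 distinct eigenvalues: [18.0, 2.541381, -3.541381].
With N=37: ϑ(G) = 37·(-(-sqrt(37)/2 - 1/2))/(18−(-sqrt(37)/2 - 1/2)) = sqrt(37).
Numerically 6.08276253.

sqrt(37)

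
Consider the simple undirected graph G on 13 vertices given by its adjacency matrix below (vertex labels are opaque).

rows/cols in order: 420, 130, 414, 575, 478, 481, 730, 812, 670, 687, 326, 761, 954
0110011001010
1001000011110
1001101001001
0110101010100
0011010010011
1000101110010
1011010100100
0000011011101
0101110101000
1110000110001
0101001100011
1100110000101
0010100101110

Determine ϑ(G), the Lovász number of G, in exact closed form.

deg(130) = 6; N(130) = {420, 575, 670, 687, 326, 761}.
N(420) = {130, 414, 481, 730, 687, 761}, |N(420)| = 6.
Vertex 730 has 6 neighbors: 420, 414, 575, 481, 812, 326.
N(575) = {130, 414, 478, 730, 670, 326}, |N(575)| = 6.
Every vertex has degree 6 (N=13); strongly regular (13,6,2,3).
The 3 distinct eigenvalues: [6.0, 1.303, -2.303].
Lovász: ϑ = −13(-sqrt(13)/2 - 1/2)/(6+-(-sqrt(13)/2 - 1/2)) = sqrt(13).
ϑ(G) ≈ 3.6055513.

sqrt(13)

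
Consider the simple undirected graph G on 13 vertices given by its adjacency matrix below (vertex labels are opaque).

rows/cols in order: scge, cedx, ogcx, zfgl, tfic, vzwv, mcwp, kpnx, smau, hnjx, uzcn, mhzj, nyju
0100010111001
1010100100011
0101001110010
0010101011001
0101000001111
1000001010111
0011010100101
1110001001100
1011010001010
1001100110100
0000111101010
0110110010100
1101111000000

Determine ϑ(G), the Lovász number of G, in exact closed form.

sqrt(13)

N(mcwp) = {ogcx, zfgl, vzwv, kpnx, uzcn, nyju}, |N(mcwp)| = 6.
Vertex zfgl has 6 neighbors: ogcx, tfic, mcwp, smau, hnjx, nyju.
N(vzwv) = {scge, mcwp, smau, uzcn, mhzj, nyju}, |N(vzwv)| = 6.
N(uzcn) = {tfic, vzwv, mcwp, kpnx, hnjx, mhzj}, |N(uzcn)| = 6.
13-vertex 6-regular graph: SR(13,6,2,3) — a Paley graph.
The 3 distinct eigenvalues: [6.0, 1.3028, -2.3028].
ϑ = −N·λ_min/(λ_max−λ_min) = −13·(-sqrt(13)/2 - 1/2)/(6−(-sqrt(13)/2 - 1/2)) = sqrt(13).
ϑ(G) ≈ 3.6056.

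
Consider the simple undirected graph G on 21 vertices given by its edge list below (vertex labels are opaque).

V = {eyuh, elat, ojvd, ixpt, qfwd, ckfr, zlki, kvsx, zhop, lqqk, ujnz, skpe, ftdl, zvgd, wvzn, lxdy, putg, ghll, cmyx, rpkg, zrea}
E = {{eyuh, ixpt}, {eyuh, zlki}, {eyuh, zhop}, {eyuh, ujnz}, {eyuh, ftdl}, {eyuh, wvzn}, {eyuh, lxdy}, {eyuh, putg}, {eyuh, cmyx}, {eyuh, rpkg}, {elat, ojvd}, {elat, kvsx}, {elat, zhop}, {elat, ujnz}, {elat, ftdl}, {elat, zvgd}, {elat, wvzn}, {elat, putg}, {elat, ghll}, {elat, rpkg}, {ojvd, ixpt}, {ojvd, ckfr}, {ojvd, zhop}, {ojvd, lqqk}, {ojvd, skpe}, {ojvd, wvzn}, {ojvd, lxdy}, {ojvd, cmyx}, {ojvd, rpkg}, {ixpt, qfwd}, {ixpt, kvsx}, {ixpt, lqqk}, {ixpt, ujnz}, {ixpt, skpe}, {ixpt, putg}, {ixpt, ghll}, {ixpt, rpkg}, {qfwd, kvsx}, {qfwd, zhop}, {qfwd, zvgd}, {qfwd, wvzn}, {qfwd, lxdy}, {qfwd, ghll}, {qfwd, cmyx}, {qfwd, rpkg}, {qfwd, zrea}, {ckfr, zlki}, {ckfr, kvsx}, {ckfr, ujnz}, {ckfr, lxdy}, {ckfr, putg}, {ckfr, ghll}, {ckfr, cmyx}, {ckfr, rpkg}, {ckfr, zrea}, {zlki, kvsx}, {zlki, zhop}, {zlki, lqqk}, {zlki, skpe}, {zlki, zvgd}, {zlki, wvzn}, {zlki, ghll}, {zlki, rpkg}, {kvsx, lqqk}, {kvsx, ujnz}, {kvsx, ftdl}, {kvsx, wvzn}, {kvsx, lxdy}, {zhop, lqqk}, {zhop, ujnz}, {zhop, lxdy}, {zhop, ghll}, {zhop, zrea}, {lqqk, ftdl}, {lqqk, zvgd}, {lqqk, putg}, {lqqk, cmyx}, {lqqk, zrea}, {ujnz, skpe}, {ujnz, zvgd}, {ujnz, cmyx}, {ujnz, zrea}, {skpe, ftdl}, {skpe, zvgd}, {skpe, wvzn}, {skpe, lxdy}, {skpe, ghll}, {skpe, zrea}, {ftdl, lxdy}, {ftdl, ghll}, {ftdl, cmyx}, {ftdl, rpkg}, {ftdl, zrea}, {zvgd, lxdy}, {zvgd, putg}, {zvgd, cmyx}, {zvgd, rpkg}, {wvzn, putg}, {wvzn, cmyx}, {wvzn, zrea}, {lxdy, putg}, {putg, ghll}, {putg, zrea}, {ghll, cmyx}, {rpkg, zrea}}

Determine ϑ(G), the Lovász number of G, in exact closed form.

Vertex lxdy has 10 neighbors: eyuh, ojvd, qfwd, ckfr, kvsx, zhop, skpe, ftdl, zvgd, putg.
N(wvzn) = {eyuh, elat, ojvd, qfwd, zlki, kvsx, skpe, putg, cmyx, zrea}, |N(wvzn)| = 10.
Vertex zhop has 10 neighbors: eyuh, elat, ojvd, qfwd, zlki, lqqk, ujnz, lxdy, ghll, zrea.
N(zlki) = {eyuh, ckfr, kvsx, zhop, lqqk, skpe, zvgd, wvzn, ghll, rpkg}, |N(zlki)| = 10.
10-regular, N=21; Kneser-type, 2-subsets of [7].
spec(A) ≈ [10.0, 1.0, -4.0] (distinct, 6 d.p.).
ϑ = −N·λ_min/(λ_max−λ_min) = −21·(-4)/(10−(-4)) = 6.
ϑ(G) ≈ 6.0000000.

6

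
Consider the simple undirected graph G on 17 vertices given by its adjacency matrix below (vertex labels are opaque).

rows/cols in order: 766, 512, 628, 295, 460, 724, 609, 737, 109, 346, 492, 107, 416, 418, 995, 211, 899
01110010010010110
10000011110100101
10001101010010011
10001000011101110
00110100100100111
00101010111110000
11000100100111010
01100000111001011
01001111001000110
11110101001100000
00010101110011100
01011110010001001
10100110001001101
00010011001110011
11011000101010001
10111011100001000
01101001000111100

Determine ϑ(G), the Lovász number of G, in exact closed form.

Vertex 899 has 8 neighbors: 512, 628, 460, 737, 107, 416, 418, 995.
Vertex 995 has 8 neighbors: 766, 512, 295, 460, 109, 492, 416, 899.
deg(295) = 8; N(295) = {766, 460, 346, 492, 107, 418, 995, 211}.
deg(492) = 8; N(492) = {295, 724, 737, 109, 346, 416, 418, 995}.
17-vertex 8-regular graph: strongly regular (17,8,3,4).
A has 3 distinct eigenvalues ≈ [8.0, 1.561553, -2.561553].
λ_max=8, λ_min=-sqrt(17)/2 - 1/2; ϑ = −17·λ_min/(λ_max−λ_min) = sqrt(17).
≈ 4.123106 (to 6 d.p.).

sqrt(17)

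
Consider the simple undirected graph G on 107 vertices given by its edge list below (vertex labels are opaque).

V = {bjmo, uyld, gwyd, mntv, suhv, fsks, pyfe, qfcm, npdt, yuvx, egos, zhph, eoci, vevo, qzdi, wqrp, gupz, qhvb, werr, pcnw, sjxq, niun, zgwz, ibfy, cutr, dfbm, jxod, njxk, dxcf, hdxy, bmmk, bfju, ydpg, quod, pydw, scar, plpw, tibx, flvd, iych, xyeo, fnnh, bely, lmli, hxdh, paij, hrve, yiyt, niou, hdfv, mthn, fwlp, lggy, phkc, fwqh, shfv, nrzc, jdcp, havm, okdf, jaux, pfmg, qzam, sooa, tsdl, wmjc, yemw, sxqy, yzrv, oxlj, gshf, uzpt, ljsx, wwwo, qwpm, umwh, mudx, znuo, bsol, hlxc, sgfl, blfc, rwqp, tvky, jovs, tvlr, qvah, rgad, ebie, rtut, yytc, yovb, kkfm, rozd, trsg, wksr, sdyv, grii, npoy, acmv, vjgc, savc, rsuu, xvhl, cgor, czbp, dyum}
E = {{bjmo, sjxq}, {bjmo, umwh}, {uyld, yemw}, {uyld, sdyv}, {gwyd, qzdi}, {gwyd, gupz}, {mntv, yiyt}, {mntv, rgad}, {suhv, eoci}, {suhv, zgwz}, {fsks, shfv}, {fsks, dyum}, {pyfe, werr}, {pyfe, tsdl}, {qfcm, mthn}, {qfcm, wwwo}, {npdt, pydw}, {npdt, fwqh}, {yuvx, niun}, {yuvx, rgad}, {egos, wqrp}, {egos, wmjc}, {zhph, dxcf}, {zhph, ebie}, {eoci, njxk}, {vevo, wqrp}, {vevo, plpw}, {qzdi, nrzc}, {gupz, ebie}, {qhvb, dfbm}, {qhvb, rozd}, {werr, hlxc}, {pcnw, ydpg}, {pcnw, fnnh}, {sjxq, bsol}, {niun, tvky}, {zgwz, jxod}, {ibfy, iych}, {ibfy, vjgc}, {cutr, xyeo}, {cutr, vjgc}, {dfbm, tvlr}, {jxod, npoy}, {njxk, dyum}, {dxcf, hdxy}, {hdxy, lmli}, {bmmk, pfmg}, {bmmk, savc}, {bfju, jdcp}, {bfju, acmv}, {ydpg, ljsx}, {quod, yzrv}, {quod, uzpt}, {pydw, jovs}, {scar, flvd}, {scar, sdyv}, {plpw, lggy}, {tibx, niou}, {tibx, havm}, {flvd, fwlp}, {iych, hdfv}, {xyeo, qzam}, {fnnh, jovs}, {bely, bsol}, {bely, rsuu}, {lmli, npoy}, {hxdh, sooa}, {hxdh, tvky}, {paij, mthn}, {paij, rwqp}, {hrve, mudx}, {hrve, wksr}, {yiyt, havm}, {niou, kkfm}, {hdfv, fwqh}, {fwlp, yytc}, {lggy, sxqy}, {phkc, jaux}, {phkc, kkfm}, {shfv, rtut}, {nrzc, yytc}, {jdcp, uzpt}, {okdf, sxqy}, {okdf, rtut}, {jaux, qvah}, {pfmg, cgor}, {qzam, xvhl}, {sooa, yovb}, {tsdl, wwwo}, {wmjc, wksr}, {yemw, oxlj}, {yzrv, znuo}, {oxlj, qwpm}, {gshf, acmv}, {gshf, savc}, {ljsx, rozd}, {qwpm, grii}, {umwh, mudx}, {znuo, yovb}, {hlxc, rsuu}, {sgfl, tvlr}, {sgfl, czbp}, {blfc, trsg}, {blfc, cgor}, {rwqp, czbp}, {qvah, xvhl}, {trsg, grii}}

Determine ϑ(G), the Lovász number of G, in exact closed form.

107*cos(pi/107)/(cos(pi/107) + 1)

N(qfcm) = {mthn, wwwo}, |N(qfcm)| = 2.
deg(hdxy) = 2; N(hdxy) = {dxcf, lmli}.
N(savc) = {bmmk, gshf}, |N(savc)| = 2.
Vertex grii has 2 neighbors: qwpm, trsg.
2-regular, N=107; a single 107-cycle (edge-transitive).
Distinct eigenvalues (to 5 d.p.): [2.0, 1.99655, 1.98622, 1.96905, 1.94508, 1.91441, 1.87714, 1.8334, 1.78334, 1.72714, 1.66498, 1.59707, 1.52367, 1.44501, 1.36137, 1.27304, 1.18032, 1.08353, 0.983, 0.87909, 0.77214, 0.66254, 0.55065, 0.43686, 0.32157, 0.20516, 0.08805, -0.02936, -0.14667, -0.26348, -0.37938, -0.49397, -0.60685, -0.71765, -0.82597, -0.93145, -1.03371, -1.13241, -1.22721, -1.31777, -1.40379, -1.48498, -1.56104, -1.63173, -1.69679, -1.756, -1.80915, -1.85607, -1.8966, -1.93058, -1.95791, -1.97849, -1.99225, -1.99914].
−107·(-2*cos(pi/107)) / ((2)−(-2*cos(pi/107))) = 107*cos(pi/107)/(cos(pi/107) + 1) = ϑ(G).
≈ 53.488468432 (to 9 d.p.).
53 ≤ 107*cos(pi/107)/(cos(pi/107) + 1) ≤ 54: both strict.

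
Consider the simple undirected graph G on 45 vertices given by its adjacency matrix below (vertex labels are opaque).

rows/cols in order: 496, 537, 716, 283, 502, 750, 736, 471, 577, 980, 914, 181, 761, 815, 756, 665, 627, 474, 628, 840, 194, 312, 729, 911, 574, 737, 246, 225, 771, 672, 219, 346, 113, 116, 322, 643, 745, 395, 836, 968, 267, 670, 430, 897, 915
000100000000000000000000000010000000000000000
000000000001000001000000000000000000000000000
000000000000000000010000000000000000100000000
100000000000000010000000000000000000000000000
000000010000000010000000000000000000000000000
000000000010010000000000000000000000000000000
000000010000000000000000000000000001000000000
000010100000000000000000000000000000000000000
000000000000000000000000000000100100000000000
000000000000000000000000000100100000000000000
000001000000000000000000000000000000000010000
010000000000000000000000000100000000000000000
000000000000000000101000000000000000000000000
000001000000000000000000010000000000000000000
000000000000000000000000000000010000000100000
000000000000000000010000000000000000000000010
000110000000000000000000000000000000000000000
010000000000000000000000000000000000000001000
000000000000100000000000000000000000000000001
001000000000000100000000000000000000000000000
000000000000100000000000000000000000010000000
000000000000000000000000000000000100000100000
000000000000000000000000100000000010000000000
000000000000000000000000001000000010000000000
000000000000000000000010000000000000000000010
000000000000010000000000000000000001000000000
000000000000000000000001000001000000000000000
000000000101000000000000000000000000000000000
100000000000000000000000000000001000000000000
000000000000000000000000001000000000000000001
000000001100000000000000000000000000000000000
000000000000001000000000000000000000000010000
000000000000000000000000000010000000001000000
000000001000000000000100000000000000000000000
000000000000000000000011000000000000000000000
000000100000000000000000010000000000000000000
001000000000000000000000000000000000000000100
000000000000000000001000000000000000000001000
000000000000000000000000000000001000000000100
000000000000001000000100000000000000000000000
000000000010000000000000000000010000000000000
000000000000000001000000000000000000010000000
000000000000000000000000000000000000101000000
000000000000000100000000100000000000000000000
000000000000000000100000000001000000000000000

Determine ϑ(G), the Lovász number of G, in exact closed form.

45*cos(pi/45)/(cos(pi/45) + 1)

N(627) = {283, 502}, |N(627)| = 2.
deg(761) = 2; N(761) = {628, 194}.
N(771) = {496, 113}, |N(771)| = 2.
N(716) = {840, 745}, |N(716)| = 2.
Regular of degree 2 on 45 vertices: this is C_{45}, the 45-cycle.
spec(A) ≈ [2.0, 1.98054, 1.92252, 1.82709, 1.6961, 1.53209, 1.33826, 1.11839, 0.87674, 0.61803, 0.3473, 0.0698, -0.20906, -0.48384, -0.74921, -1.0, -1.23132, -1.43868, -1.61803, -1.7659, -1.87939, -1.9563, -1.99513] (distinct, 5 d.p.).
−45·(-2*cos(pi/45)) / ((2)−(-2*cos(pi/45))) = 45*cos(pi/45)/(cos(pi/45) + 1) = ϑ(G).
ϑ(G) ≈ 22.4725621.
Check 22 ≤ 45*cos(pi/45)/(cos(pi/45) + 1) ≤ 23: both strict.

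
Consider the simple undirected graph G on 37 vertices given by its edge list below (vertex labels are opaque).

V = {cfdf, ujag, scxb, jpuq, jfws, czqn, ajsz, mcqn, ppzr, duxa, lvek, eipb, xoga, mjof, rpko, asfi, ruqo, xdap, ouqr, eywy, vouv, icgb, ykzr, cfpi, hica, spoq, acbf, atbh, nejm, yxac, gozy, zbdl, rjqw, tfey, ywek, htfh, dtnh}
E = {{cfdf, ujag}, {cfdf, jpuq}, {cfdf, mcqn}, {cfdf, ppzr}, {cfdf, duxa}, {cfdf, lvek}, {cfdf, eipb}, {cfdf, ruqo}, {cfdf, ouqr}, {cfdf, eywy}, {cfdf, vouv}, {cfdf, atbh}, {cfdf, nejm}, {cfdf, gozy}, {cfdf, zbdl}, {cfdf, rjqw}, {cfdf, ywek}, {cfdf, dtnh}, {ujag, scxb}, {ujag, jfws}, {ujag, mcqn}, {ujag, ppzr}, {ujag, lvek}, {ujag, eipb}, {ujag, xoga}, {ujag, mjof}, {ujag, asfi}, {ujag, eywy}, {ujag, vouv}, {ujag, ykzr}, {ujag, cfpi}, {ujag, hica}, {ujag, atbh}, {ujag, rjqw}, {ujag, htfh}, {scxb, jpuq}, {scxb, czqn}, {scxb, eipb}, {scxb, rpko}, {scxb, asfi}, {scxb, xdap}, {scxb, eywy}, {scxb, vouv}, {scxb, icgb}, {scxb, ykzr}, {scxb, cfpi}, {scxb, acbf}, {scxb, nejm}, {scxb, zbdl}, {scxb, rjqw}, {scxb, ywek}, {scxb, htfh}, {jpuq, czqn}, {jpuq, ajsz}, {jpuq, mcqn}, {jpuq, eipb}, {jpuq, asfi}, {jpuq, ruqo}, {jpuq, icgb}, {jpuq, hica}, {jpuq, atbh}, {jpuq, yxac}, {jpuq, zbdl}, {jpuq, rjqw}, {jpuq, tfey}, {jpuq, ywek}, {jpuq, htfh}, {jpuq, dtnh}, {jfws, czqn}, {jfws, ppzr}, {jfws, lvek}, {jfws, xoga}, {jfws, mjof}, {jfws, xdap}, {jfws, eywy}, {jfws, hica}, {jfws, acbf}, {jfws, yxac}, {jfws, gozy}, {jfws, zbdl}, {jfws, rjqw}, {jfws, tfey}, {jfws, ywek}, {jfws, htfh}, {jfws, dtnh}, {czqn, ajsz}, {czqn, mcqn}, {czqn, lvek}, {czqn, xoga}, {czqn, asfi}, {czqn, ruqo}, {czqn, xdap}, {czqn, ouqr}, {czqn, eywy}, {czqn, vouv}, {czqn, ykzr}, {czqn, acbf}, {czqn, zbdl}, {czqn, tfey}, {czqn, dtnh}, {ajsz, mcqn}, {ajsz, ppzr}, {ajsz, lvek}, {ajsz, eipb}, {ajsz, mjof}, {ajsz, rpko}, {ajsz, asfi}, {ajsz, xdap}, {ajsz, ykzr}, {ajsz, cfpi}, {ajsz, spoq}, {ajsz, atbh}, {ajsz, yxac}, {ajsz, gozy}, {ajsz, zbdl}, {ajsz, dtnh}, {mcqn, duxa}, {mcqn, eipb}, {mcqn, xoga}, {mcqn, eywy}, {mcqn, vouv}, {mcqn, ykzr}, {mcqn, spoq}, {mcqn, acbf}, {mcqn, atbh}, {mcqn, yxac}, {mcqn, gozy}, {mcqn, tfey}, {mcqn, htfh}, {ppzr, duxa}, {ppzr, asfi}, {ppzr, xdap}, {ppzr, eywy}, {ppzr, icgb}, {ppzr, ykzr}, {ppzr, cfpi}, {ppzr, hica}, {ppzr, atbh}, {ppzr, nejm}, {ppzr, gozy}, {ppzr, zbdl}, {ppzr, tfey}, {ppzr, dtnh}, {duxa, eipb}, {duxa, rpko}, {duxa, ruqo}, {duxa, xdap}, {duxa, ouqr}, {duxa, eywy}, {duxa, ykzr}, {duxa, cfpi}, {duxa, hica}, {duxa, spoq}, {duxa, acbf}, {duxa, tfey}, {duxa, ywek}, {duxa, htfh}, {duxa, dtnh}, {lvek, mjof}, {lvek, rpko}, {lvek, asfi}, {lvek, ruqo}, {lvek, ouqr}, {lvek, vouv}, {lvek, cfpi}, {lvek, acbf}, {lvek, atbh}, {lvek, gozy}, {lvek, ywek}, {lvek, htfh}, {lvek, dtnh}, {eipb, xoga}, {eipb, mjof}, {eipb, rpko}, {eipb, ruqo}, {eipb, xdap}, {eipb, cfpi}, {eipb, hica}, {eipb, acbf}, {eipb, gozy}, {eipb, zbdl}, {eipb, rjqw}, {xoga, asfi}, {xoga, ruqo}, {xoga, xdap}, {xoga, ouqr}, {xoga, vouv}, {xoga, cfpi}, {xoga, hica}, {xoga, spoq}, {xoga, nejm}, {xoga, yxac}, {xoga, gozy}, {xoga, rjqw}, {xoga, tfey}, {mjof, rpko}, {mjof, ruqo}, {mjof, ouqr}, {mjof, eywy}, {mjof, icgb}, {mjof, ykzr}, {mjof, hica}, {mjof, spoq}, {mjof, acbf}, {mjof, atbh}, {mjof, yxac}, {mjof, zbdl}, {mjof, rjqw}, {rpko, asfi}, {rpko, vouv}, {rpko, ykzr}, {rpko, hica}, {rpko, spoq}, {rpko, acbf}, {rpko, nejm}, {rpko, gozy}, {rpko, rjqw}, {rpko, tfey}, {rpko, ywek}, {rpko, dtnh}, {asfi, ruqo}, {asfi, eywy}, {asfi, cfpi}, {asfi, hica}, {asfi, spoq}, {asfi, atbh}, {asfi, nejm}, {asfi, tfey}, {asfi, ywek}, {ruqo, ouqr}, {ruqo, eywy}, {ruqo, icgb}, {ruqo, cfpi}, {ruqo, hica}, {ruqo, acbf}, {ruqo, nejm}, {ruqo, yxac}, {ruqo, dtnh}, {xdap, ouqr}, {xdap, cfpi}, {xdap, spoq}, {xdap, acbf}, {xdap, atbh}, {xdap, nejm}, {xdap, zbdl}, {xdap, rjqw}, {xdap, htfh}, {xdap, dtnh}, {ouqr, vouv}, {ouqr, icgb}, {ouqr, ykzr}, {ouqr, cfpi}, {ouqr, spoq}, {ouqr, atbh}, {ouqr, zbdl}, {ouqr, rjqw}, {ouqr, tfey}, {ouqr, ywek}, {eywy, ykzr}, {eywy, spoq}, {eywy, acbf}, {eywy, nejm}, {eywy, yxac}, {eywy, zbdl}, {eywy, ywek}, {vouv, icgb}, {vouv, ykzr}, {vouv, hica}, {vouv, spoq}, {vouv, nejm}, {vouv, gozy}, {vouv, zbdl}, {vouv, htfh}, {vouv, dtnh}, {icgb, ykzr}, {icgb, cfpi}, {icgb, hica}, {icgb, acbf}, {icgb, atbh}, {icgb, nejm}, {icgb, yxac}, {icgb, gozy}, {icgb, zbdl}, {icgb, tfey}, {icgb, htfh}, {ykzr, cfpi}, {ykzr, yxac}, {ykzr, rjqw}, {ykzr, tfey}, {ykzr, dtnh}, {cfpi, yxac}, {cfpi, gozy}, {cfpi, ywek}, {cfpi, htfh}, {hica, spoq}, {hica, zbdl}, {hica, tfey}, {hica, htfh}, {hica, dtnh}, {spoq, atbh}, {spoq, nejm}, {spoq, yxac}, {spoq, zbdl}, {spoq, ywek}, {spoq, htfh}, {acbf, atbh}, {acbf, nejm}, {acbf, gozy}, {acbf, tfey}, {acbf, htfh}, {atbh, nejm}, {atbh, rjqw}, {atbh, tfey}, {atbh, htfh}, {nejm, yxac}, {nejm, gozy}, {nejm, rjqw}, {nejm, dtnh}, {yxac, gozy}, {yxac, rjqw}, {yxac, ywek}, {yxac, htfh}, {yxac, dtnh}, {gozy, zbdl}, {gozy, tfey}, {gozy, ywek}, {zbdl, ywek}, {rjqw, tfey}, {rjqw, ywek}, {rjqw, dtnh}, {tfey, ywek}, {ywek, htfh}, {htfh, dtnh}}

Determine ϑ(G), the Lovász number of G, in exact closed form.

sqrt(37)

N(mcqn) = {cfdf, ujag, jpuq, czqn, ajsz, duxa, eipb, xoga, eywy, vouv, ykzr, spoq, acbf, atbh, yxac, gozy, tfey, htfh}, |N(mcqn)| = 18.
N(ppzr) = {cfdf, ujag, jfws, ajsz, duxa, asfi, xdap, eywy, icgb, ykzr, cfpi, hica, atbh, nejm, gozy, zbdl, tfey, dtnh}, |N(ppzr)| = 18.
deg(ajsz) = 18; N(ajsz) = {jpuq, czqn, mcqn, ppzr, lvek, eipb, mjof, rpko, asfi, xdap, ykzr, cfpi, spoq, atbh, yxac, gozy, zbdl, dtnh}.
deg(rjqw) = 18; N(rjqw) = {cfdf, ujag, scxb, jpuq, jfws, eipb, xoga, mjof, rpko, xdap, ouqr, ykzr, atbh, nejm, yxac, tfey, ywek, dtnh}.
Regular of degree 18 on 37 vertices: Paley(37): SR with (k,λ,μ)=(18,8,9).
The 3 distinct eigenvalues: [18.0, 2.541, -3.541].
With N=37: ϑ(G) = 37·(-(-sqrt(37)/2 - 1/2))/(18−(-sqrt(37)/2 - 1/2)) = sqrt(37).
= 6.0828… (decimal).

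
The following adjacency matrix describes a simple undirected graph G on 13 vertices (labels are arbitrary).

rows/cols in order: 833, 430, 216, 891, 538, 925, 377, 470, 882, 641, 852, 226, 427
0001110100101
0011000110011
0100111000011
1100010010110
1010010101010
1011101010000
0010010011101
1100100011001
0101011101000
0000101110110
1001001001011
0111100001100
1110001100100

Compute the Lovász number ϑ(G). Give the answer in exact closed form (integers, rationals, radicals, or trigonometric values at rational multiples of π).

sqrt(13)

deg(833) = 6; N(833) = {891, 538, 925, 470, 852, 427}.
Vertex 226 has 6 neighbors: 430, 216, 891, 538, 641, 852.
N(538) = {833, 216, 925, 470, 641, 226}, |N(538)| = 6.
N(430) = {216, 891, 470, 882, 226, 427}, |N(430)| = 6.
6-regular, N=13; SR(13,6,2,3) — a Paley graph.
Distinct eigenvalues (to 6 d.p.): [6.0, 1.302776, -2.302776].
λ_max=6, λ_min=-sqrt(13)/2 - 1/2; ϑ = −13·λ_min/(λ_max−λ_min) = sqrt(13).
= 3.60555… (decimal).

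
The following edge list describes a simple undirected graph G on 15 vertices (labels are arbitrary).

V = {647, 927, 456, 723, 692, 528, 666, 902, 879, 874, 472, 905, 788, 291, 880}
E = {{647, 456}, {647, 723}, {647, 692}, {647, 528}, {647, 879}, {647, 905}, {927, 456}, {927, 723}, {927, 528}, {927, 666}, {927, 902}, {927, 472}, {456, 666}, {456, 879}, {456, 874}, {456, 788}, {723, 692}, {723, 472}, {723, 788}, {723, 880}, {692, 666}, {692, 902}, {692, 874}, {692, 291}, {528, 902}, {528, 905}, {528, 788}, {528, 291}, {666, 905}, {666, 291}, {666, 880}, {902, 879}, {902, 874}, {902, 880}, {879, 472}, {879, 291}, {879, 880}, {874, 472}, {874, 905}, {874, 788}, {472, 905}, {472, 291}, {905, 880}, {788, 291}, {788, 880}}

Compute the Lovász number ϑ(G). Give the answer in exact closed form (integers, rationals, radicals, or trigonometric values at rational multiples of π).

deg(874) = 6; N(874) = {456, 692, 902, 472, 905, 788}.
Vertex 692 has 6 neighbors: 647, 723, 666, 902, 874, 291.
Vertex 880 has 6 neighbors: 723, 666, 902, 879, 905, 788.
deg(666) = 6; N(666) = {927, 456, 692, 905, 291, 880}.
deg(v) = 6 for all v (|V|=15); Kneser K(6,2) on C(6,2)=15 vertices.
Distinct eigenvalues (to 6 d.p.): [6.0, 1.0, -3.0].
With N=15: ϑ(G) = 15·(-1*(-3))/(6−(-3)) = 5.
ϑ(G) ≈ 5.0000.

5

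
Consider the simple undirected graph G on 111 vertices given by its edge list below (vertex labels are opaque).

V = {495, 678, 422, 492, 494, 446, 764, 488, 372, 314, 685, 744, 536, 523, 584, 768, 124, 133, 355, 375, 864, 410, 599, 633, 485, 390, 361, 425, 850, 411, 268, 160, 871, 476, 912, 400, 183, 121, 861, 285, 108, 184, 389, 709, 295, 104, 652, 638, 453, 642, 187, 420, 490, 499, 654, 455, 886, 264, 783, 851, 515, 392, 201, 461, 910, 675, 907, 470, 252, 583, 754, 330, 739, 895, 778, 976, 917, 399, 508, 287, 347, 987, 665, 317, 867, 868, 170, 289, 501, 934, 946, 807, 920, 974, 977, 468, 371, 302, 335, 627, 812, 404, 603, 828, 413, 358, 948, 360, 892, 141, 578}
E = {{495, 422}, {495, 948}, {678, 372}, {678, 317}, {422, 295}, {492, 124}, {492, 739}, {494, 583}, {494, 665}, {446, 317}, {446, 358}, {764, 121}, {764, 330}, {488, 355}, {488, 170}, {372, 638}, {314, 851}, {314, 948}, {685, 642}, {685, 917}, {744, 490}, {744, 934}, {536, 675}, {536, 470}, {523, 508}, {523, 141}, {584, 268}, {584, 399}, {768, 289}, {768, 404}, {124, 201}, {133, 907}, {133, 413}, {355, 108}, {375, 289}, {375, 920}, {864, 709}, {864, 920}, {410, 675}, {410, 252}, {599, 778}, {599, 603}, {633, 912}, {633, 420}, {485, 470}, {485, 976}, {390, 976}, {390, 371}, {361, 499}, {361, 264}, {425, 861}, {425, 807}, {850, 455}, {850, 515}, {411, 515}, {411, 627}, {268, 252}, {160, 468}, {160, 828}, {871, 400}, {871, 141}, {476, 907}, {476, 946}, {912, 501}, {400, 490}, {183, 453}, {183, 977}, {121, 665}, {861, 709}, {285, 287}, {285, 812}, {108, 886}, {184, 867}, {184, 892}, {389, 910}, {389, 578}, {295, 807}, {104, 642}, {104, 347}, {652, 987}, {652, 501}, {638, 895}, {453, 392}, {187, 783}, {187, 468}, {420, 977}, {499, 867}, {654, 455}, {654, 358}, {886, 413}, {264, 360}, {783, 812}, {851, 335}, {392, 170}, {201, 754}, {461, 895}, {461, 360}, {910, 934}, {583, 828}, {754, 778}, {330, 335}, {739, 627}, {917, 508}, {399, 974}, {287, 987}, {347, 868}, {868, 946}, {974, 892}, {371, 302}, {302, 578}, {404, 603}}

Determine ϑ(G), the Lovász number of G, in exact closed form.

deg(330) = 2; N(330) = {764, 335}.
deg(413) = 2; N(413) = {133, 886}.
deg(871) = 2; N(871) = {400, 141}.
N(425) = {861, 807}, |N(425)| = 2.
Regular of degree 2 on 111 vertices: connected 2-regular on 111 ⇒ C_{111}.
The 56 distinct eigenvalues: [2.0, 1.9968, 1.9872, 1.97123, 1.94895, 1.92043, 1.88575, 1.84504, 1.79841, 1.74603, 1.68805, 1.62466, 1.55607, 1.4825, 1.40417, 1.32135, 1.23429, 1.14329, 1.04861, 0.95058, 0.84951, 0.74571, 0.63953, 0.53129, 0.42136, 0.31007, 0.19779, 0.08488, -0.0283, -0.1414, -0.25404, -0.36586, -0.47652, -0.58565, -0.6929, -0.79793, -0.90041, -1.0, -1.09639, -1.18927, -1.27833, -1.36331, -1.44391, -1.51989, -1.591, -1.65702, -1.71773, -1.77293, -1.82246, -1.86614, -1.90385, -1.93547, -1.96088, -1.98001, -1.99279, -1.9992].
Lovász: ϑ = −111(-2*cos(pi/111))/(2+-(-1)*2*cos(pi/111)) = 111*cos(pi/111)/(cos(pi/111) + 1).
≈ 55.4889 (to 4 d.p.).
α=55, χ(Ḡ)=56; ϑ=111*cos(pi/111)/(cos(pi/111) + 1) lies between (both strict).

111*cos(pi/111)/(cos(pi/111) + 1)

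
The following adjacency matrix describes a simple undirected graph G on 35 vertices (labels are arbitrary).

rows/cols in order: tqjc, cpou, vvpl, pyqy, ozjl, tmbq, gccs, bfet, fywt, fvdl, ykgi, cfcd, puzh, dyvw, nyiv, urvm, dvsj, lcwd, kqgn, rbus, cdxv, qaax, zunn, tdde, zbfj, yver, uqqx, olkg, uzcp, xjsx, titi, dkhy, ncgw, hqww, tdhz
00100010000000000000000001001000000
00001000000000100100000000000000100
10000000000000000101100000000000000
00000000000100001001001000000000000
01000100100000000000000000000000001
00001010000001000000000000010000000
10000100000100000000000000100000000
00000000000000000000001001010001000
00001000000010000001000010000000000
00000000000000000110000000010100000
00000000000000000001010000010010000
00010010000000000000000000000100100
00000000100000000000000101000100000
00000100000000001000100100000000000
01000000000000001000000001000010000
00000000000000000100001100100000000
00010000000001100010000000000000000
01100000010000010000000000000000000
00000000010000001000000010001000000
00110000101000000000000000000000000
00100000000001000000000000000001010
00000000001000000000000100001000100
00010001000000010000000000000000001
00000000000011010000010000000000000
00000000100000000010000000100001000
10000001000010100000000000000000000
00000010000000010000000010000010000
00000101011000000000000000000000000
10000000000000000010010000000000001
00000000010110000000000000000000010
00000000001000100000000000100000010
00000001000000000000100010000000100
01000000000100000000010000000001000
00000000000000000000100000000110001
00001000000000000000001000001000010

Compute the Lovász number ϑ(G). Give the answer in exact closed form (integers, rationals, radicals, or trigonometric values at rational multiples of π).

15

N(titi) = {ykgi, nyiv, uqqx, hqww}, |N(titi)| = 4.
Vertex kqgn has 4 neighbors: fvdl, dvsj, zbfj, uzcp.
Vertex yver has 4 neighbors: tqjc, bfet, puzh, nyiv.
N(ncgw) = {cpou, cfcd, qaax, dkhy}, |N(ncgw)| = 4.
Regular of degree 4 on 35 vertices: this is K(7,3), the Kneser graph.
A has 4 distinct eigenvalues ≈ [4.0, 2.0, -1.0, -3.0].
Lovász: ϑ = −35(-3)/(4+-1*(-3)) = 15.
= 15.0000000… (decimal).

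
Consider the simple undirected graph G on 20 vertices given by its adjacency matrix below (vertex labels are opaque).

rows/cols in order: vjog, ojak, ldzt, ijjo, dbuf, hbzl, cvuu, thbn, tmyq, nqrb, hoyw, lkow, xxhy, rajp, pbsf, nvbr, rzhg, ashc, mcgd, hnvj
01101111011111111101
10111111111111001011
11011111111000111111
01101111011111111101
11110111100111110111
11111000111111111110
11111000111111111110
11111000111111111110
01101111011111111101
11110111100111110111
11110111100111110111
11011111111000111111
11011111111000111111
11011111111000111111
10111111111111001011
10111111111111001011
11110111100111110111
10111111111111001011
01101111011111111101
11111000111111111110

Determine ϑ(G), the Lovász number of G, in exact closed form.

4

Vertex thbn has 16 neighbors: vjog, ojak, ldzt, ijjo, dbuf, tmyq, nqrb, hoyw, lkow, xxhy, rajp, pbsf, nvbr, rzhg, ashc, mcgd.
Vertex lkow has 16 neighbors: vjog, ojak, ijjo, dbuf, hbzl, cvuu, thbn, tmyq, nqrb, hoyw, pbsf, nvbr, rzhg, ashc, mcgd, hnvj.
Vertex rajp has 16 neighbors: vjog, ojak, ijjo, dbuf, hbzl, cvuu, thbn, tmyq, nqrb, hoyw, pbsf, nvbr, rzhg, ashc, mcgd, hnvj.
N(hoyw) = {vjog, ojak, ldzt, ijjo, hbzl, cvuu, thbn, tmyq, lkow, xxhy, rajp, pbsf, nvbr, ashc, mcgd, hnvj}, |N(hoyw)| = 16.
Complete multipartite on [4, 4, 4, 4, 4]: sandwich collapses at ϑ=4.
ϑ(G) ≈ 4.00000000.
Sandwich: α(G)=4 ≤ ϑ(G)=4 ≤ χ(Ḡ)=4 (collapsed).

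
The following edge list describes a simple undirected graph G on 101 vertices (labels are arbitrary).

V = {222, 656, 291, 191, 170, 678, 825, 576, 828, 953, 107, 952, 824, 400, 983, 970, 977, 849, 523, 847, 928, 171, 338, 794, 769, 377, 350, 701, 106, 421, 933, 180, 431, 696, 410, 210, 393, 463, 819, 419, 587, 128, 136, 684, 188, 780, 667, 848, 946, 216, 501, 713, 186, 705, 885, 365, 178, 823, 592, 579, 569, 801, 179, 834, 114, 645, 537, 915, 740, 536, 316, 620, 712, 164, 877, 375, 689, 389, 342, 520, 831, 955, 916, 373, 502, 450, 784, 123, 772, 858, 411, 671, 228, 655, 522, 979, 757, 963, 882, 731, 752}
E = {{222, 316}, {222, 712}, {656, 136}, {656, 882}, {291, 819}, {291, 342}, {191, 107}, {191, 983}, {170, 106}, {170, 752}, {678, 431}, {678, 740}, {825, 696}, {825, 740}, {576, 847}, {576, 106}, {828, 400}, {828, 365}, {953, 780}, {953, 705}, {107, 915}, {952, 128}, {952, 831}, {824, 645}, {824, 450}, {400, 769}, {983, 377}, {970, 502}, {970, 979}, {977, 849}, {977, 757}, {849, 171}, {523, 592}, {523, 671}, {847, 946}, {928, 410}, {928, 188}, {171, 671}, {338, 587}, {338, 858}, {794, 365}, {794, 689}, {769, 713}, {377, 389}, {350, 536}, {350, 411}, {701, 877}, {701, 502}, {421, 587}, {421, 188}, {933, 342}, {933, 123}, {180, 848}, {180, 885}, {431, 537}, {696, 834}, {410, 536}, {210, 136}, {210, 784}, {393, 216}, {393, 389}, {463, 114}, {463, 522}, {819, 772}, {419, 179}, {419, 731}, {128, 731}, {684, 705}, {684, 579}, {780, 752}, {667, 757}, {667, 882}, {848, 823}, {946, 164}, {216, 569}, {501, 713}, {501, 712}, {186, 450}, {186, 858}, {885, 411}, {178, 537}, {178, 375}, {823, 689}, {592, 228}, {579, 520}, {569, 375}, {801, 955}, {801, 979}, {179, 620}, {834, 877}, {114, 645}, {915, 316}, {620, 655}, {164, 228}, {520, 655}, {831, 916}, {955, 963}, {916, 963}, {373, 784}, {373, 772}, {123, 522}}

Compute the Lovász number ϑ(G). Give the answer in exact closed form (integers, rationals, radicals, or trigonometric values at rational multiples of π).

deg(705) = 2; N(705) = {953, 684}.
deg(970) = 2; N(970) = {502, 979}.
N(784) = {210, 373}, |N(784)| = 2.
deg(587) = 2; N(587) = {338, 421}.
Every vertex has degree 2 (N=101); this is C_{101}, the 101-cycle.
spec(A) ≈ [2.0, 1.99613, 1.98454, 1.96527, 1.9384, 1.90403, 1.86229, 1.81335, 1.75739, 1.69463, 1.62532, 1.54971, 1.46812, 1.38084, 1.28822, 1.19062, 1.08841, 0.98199, 0.87177, 0.75818, 0.64165, 0.52264, 0.40161, 0.27903, 0.15537, 0.0311, -0.09328, -0.2173, -0.34049, -0.46235, -0.58243, -0.70025, -0.81537, -0.92733, -1.0357, -1.14006, -1.24002, -1.33518, -1.42517, -1.50965, -1.58828, -1.66078, -1.72684, -1.78623, -1.83871, -1.88407, -1.92214, -1.95278, -1.97586, -1.9913, -1.99903] (distinct, 5 d.p.).
ϑ = −N·λ_min/(λ_max−λ_min) = −101·(-2*cos(pi/101))/(2−(-2*cos(pi/101))) = 101*cos(pi/101)/(cos(pi/101) + 1).
= 50.487783173… (decimal).
Lovász sandwich 50 ≤ 101*cos(pi/101)/(cos(pi/101) + 1) ≤ 51: both strict.

101*cos(pi/101)/(cos(pi/101) + 1)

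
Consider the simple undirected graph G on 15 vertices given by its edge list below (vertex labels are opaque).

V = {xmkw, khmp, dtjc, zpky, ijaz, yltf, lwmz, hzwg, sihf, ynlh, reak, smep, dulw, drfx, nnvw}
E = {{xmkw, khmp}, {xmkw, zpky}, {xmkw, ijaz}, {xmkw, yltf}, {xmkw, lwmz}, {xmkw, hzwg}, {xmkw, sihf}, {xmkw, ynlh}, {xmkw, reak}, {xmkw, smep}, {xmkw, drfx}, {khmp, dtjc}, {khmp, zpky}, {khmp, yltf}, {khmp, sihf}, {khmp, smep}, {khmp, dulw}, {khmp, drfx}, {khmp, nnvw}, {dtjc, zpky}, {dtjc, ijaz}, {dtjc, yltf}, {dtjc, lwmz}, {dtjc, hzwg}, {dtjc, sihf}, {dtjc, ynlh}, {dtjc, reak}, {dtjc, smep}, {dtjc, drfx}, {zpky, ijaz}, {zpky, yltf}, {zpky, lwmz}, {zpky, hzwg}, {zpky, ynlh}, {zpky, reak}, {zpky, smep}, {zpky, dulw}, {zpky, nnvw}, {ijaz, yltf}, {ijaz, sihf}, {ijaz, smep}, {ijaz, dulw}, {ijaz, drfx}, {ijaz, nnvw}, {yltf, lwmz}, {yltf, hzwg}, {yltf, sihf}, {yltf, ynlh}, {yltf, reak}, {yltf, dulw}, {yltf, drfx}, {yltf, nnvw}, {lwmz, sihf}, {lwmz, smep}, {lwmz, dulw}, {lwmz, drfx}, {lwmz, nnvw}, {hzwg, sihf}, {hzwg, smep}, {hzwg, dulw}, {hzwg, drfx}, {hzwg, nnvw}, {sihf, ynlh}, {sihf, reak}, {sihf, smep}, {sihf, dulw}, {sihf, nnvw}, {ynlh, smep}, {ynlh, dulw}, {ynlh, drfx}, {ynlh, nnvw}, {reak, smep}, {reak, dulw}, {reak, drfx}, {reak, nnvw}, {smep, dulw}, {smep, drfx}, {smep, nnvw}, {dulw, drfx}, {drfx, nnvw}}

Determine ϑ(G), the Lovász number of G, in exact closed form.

6

N(hzwg) = {xmkw, dtjc, zpky, yltf, sihf, smep, dulw, drfx, nnvw}, |N(hzwg)| = 9.
Vertex lwmz has 9 neighbors: xmkw, dtjc, zpky, yltf, sihf, smep, dulw, drfx, nnvw.
Vertex yltf has 13 neighbors: xmkw, khmp, dtjc, zpky, ijaz, lwmz, hzwg, sihf, ynlh, reak, dulw, drfx, nnvw.
deg(ynlh) = 9; N(ynlh) = {xmkw, dtjc, zpky, yltf, sihf, smep, dulw, drfx, nnvw}.
Complete 4-partite, parts [6, 4, 3, 2]: perfect, ϑ = α = 6.
≈ 6.000000000 (to 9 d.p.).
Sandwich: α(G)=6 ≤ ϑ(G)=6 ≤ χ(Ḡ)=6 (collapsed).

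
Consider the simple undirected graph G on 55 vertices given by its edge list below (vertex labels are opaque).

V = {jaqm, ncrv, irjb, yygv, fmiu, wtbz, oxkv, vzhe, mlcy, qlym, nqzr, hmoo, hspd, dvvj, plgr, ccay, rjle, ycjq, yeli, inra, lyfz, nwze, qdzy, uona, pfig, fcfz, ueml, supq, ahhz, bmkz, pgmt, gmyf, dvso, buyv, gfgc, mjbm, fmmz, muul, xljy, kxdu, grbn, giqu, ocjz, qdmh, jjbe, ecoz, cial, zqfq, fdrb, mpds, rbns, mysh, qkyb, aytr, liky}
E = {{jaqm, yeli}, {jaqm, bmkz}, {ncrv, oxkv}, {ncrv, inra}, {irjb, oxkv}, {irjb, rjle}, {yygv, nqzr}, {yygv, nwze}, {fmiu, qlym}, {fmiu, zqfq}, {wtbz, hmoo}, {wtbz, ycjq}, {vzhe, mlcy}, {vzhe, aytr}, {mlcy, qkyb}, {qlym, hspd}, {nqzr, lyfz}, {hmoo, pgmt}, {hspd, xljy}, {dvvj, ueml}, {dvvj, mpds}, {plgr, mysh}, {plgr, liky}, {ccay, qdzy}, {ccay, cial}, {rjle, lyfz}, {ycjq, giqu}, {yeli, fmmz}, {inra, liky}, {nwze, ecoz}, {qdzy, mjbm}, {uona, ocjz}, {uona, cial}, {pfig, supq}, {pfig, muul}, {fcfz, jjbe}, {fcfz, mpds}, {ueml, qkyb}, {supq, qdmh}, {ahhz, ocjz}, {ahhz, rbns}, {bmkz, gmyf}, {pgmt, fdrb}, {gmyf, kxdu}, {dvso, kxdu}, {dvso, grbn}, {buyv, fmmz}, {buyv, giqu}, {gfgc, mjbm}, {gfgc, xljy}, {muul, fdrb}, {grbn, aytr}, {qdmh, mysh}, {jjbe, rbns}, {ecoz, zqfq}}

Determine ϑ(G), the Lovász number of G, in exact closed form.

55*cos(pi/55)/(cos(pi/55) + 1)

Vertex fmmz has 2 neighbors: yeli, buyv.
N(ecoz) = {nwze, zqfq}, |N(ecoz)| = 2.
N(gmyf) = {bmkz, kxdu}, |N(gmyf)| = 2.
deg(lyfz) = 2; N(lyfz) = {nqzr, rjle}.
Regular of degree 2 on 55 vertices: the odd cycle C_{55}.
spec(A) ≈ [2.0, 1.98696, 1.94802, 1.88369, 1.7948, 1.68251, 1.54828, 1.39388, 1.2213, 1.03279, 0.83083, 0.61803, 0.39718, 0.17115, -0.05711, -0.28463, -0.50844, -0.72562, -0.93333, -1.12889, -1.30972, -1.47348, -1.61803, -1.74149, -1.84225, -1.91899, -1.97071, -1.99674] (distinct, 5 d.p.).
Lovász (edge-transitive): ϑ = −55·(-2*cos(pi/55))/((2)−(-2*cos(pi/55))) = 55*cos(pi/55)/(cos(pi/55) + 1).
= 27.477556878… (decimal).
Sandwich: α(G)=27 ≤ ϑ(G)=55*cos(pi/55)/(cos(pi/55) + 1) ≤ χ(Ḡ)=28 (both strict).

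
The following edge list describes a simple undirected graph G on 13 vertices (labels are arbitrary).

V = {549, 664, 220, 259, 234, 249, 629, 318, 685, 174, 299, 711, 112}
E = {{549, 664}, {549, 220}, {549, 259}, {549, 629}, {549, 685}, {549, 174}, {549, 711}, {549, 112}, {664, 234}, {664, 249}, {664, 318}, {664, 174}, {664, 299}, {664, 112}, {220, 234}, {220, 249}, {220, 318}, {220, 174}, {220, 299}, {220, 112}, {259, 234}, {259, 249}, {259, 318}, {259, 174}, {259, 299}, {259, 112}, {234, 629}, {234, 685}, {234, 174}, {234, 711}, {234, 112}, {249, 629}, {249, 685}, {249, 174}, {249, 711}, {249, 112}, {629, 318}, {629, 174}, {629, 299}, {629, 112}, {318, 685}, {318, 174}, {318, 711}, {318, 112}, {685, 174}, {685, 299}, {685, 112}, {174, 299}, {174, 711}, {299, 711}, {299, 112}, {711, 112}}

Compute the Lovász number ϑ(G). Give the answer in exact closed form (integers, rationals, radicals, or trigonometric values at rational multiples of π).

6

Vertex 112 has 11 neighbors: 549, 664, 220, 259, 234, 249, 629, 318, 685, 299, 711.
deg(664) = 7; N(664) = {549, 234, 249, 318, 174, 299, 112}.
N(318) = {664, 220, 259, 629, 685, 174, 711, 112}, |N(318)| = 8.
deg(711) = 7; N(711) = {549, 234, 249, 318, 174, 299, 112}.
3 parts of sizes [6, 5, 2]; α(G) = 6 = ϑ (perfect).
Numerically 6.000000000.
Sandwich: α(G)=6 ≤ ϑ(G)=6 ≤ χ(Ḡ)=6 (collapsed).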